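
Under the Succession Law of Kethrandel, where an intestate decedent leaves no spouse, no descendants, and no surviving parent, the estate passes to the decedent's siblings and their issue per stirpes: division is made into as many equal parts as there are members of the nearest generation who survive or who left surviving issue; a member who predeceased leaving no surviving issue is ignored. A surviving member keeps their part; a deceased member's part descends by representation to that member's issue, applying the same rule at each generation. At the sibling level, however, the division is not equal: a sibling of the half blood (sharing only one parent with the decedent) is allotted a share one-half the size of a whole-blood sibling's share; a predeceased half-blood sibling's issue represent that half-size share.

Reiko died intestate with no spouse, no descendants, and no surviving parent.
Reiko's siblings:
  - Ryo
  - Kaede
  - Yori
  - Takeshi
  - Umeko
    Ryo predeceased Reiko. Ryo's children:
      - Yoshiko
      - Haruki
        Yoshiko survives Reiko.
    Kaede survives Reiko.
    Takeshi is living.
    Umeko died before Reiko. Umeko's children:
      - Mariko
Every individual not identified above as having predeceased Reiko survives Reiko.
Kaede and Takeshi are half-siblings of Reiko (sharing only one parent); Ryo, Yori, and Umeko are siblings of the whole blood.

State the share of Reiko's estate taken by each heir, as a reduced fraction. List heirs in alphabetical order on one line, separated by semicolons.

Haruki 1/8; Kaede 1/8; Mariko 1/4; Takeshi 1/8; Yori 1/4; Yoshiko 1/8

No spouse, descendants, or parent survives, so the estate passes to Reiko's siblings per stirpes.
Half-blood siblings count for one-half the weight of whole-blood siblings at the initial division.
Dividing 1 in proportion to weights (total weight 4): Ryo (weight 1) → 1/4; Kaede (weight 1/2) → 1/8; Yori (weight 1) → 1/4; Takeshi (weight 1/2) → 1/8; Umeko (weight 1) → 1/4.
Ryo predeceased; the 1/4 allotted to Ryo's branch passes to Ryo's issue by representation.
The 1/4 is divided into 2 equal shares of 1/8 among Yoshiko, Haruki.
Yoshiko is living and takes 1/8.
Haruki is living and takes 1/8.
Kaede is living and takes 1/8.
Yori is living and takes 1/4.
Takeshi is living and takes 1/8.
Umeko predeceased; the 1/4 allotted to Umeko's branch passes to Umeko's issue by representation.
Mariko is the sole taker at this level and receives the full 1/4.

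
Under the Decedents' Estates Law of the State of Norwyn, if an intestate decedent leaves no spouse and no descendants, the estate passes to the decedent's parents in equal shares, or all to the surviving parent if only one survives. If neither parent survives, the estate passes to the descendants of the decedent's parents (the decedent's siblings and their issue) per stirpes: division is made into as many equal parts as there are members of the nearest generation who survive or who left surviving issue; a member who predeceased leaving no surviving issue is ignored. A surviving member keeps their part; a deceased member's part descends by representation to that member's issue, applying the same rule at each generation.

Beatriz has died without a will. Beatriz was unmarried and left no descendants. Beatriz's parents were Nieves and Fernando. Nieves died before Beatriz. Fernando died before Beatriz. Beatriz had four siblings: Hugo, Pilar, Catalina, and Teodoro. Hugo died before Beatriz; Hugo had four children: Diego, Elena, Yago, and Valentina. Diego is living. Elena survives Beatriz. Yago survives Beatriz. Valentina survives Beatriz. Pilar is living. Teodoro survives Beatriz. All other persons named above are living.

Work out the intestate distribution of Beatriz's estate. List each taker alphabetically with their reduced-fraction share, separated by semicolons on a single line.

Neither parent survives and there are no descendants, so the estate passes to Beatriz's siblings and their issue per stirpes.
The estate is divided into 4 equal shares of 1/4 among Hugo, Pilar, Catalina, Teodoro.
Hugo predeceased; the 1/4 allotted to Hugo's branch passes to Hugo's issue by representation.
The 1/4 is divided into 4 equal shares of 1/16 among Diego, Elena, Yago, Valentina.
Diego is living and takes 1/16.
Elena is living and takes 1/16.
Yago is living and takes 1/16.
Valentina is living and takes 1/16.
Pilar is living and takes 1/4.
Catalina is living and takes 1/4.
Teodoro is living and takes 1/4.

Catalina 1/4; Diego 1/16; Elena 1/16; Pilar 1/4; Teodoro 1/4; Valentina 1/16; Yago 1/16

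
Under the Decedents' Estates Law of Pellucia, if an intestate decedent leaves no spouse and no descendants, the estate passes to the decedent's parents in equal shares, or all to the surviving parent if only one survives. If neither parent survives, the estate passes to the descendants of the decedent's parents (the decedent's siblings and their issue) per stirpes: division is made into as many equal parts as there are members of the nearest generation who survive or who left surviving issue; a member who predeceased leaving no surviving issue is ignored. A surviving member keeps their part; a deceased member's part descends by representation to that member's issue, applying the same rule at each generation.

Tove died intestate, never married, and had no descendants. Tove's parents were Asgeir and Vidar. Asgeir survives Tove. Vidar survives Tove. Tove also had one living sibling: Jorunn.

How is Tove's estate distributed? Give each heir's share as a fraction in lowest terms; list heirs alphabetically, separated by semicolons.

Asgeir 1/2; Vidar 1/2

Both parents survive, so Asgeir and Vidar each take 1/2. The siblings take nothing because a surviving parent has priority.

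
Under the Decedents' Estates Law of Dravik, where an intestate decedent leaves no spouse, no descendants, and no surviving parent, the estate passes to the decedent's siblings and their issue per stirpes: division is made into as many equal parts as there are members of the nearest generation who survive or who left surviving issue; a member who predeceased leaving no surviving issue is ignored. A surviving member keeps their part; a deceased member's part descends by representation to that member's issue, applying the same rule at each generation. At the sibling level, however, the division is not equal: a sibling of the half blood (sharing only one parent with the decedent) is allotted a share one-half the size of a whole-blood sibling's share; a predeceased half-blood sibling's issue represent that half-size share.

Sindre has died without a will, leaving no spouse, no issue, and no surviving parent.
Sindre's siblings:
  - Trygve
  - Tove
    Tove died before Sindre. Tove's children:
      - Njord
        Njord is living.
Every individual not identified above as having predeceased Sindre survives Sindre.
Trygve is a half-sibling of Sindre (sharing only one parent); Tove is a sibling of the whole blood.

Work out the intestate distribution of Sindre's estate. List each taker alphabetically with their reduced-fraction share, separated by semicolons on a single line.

No spouse, descendants, or parent survives, so the estate passes to Sindre's siblings per stirpes.
Half-blood siblings count for one-half the weight of whole-blood siblings at the initial division.
Dividing 1 in proportion to weights (total weight 3/2): Trygve (weight 1/2) → 1/3; Tove (weight 1) → 2/3.
Trygve is living and takes 1/3.
Tove predeceased; the 2/3 allotted to Tove's branch passes to Tove's issue by representation.
Njord is the sole taker at this level and receives the full 2/3.

Njord 2/3; Trygve 1/3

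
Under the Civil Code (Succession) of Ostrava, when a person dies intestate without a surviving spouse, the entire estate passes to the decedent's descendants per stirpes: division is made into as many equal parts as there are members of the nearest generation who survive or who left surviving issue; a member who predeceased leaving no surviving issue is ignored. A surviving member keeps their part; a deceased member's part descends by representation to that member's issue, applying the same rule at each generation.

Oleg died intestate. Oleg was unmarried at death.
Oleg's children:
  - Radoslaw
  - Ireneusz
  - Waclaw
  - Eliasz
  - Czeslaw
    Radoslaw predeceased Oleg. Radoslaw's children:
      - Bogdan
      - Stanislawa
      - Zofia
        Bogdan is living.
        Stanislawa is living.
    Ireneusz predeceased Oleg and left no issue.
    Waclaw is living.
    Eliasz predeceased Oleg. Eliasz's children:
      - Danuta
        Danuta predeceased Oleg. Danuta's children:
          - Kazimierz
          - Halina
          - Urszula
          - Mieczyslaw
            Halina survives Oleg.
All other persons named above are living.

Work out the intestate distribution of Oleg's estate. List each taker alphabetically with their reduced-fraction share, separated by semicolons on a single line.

Bogdan 1/12; Czeslaw 1/4; Halina 1/16; Kazimierz 1/16; Mieczyslaw 1/16; Stanislawa 1/12; Urszula 1/16; Waclaw 1/4; Zofia 1/12

There is no surviving spouse, so the entire estate passes to Oleg's descendants per stirpes.
Ireneusz left no surviving issue, so that branch lapses and is disregarded.
The estate is divided into 4 equal shares of 1/4 among Radoslaw, Waclaw, Eliasz, Czeslaw.
Radoslaw predeceased; the 1/4 allotted to Radoslaw's branch passes to Radoslaw's issue by representation.
The 1/4 is divided into 3 equal shares of 1/12 among Bogdan, Stanislawa, Zofia.
Bogdan is living and takes 1/12.
Stanislawa is living and takes 1/12.
Zofia is living and takes 1/12.
Waclaw is living and takes 1/4.
Eliasz predeceased; the 1/4 allotted to Eliasz's branch passes to Eliasz's issue by representation.
Danuta's line is the sole branch at this level, so the full 1/4 passes to Danuta's issue by representation.
The 1/4 is divided into 4 equal shares of 1/16 among Kazimierz, Halina, Urszula, Mieczyslaw.
Kazimierz is living and takes 1/16.
Halina is living and takes 1/16.
Urszula is living and takes 1/16.
Mieczyslaw is living and takes 1/16.
Czeslaw is living and takes 1/4.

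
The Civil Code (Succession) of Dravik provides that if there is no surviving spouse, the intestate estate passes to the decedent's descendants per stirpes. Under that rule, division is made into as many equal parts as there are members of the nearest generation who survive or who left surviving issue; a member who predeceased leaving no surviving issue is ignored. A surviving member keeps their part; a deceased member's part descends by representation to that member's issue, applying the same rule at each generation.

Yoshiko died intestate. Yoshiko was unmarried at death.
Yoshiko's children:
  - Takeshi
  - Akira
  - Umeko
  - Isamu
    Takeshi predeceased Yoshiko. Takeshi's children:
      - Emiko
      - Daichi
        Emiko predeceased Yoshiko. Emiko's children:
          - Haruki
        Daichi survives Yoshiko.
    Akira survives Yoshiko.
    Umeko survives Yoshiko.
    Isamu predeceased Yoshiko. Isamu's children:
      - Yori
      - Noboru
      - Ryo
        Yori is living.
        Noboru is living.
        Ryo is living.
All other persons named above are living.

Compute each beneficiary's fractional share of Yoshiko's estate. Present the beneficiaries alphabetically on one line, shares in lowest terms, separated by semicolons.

Akira 1/4; Daichi 1/8; Haruki 1/8; Noboru 1/12; Ryo 1/12; Umeko 1/4; Yori 1/12

There is no surviving spouse, so the entire estate passes to Yoshiko's descendants per stirpes.
The estate is divided into 4 equal shares of 1/4 among Takeshi, Akira, Umeko, Isamu.
Takeshi predeceased; the 1/4 allotted to Takeshi's branch passes to Takeshi's issue by representation.
The 1/4 is divided into 2 equal shares of 1/8 among Emiko, Daichi.
Emiko predeceased; the 1/8 allotted to Emiko's branch passes to Emiko's issue by representation.
Haruki is the sole taker at this level and receives the full 1/8.
Daichi is living and takes 1/8.
Akira is living and takes 1/4.
Umeko is living and takes 1/4.
Isamu predeceased; the 1/4 allotted to Isamu's branch passes to Isamu's issue by representation.
The 1/4 is divided into 3 equal shares of 1/12 among Yori, Noboru, Ryo.
Yori is living and takes 1/12.
Noboru is living and takes 1/12.
Ryo is living and takes 1/12.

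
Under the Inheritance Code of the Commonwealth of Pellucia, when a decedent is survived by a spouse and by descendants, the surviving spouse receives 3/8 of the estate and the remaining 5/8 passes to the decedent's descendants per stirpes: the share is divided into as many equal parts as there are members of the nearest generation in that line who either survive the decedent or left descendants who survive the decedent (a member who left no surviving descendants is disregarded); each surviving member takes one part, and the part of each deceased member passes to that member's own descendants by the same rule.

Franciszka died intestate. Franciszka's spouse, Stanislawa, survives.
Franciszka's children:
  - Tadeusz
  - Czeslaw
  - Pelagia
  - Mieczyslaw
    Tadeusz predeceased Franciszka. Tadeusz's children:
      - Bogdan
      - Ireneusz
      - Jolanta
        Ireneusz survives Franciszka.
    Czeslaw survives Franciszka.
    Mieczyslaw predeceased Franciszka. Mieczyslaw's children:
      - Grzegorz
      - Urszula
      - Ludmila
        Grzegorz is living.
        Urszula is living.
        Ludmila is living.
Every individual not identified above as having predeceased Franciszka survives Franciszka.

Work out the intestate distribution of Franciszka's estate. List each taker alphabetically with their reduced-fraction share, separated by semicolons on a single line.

Stanislawa, as surviving spouse, takes 3/8.
The remaining 5/8 passes to Franciszka's descendants per stirpes.
The 5/8 is divided into 4 equal shares of 5/32 among Tadeusz, Czeslaw, Pelagia, Mieczyslaw.
Tadeusz predeceased; the 5/32 allotted to Tadeusz's branch passes to Tadeusz's issue by representation.
The 5/32 is divided into 3 equal shares of 5/96 among Bogdan, Ireneusz, Jolanta.
Bogdan is living and takes 5/96.
Ireneusz is living and takes 5/96.
Jolanta is living and takes 5/96.
Czeslaw is living and takes 5/32.
Pelagia is living and takes 5/32.
Mieczyslaw predeceased; the 5/32 allotted to Mieczyslaw's branch passes to Mieczyslaw's issue by representation.
The 5/32 is divided into 3 equal shares of 5/96 among Grzegorz, Urszula, Ludmila.
Grzegorz is living and takes 5/96.
Urszula is living and takes 5/96.
Ludmila is living and takes 5/96.

Bogdan 5/96; Czeslaw 5/32; Grzegorz 5/96; Ireneusz 5/96; Jolanta 5/96; Ludmila 5/96; Pelagia 5/32; Stanislawa 3/8; Urszula 5/96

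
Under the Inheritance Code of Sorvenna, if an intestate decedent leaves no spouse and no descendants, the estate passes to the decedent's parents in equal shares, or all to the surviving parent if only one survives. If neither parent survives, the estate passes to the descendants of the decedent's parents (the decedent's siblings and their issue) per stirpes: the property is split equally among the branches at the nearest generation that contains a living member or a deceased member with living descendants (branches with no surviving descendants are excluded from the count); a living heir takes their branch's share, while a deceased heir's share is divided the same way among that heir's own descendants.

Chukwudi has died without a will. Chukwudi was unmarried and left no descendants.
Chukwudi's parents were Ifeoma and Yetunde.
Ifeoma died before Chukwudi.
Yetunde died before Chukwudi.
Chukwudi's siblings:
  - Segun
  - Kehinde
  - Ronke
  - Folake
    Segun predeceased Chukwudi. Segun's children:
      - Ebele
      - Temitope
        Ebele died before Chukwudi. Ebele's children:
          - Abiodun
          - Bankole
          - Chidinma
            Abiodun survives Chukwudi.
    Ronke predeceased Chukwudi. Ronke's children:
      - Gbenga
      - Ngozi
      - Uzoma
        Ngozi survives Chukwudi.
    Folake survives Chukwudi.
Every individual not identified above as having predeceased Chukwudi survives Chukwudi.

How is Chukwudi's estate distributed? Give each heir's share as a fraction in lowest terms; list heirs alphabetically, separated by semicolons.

Neither parent survives and there are no descendants, so the estate passes to Chukwudi's siblings and their issue per stirpes.
The estate is divided into 4 equal shares of 1/4 among Segun, Kehinde, Ronke, Folake.
Segun predeceased; the 1/4 allotted to Segun's branch passes to Segun's issue by representation.
The 1/4 is divided into 2 equal shares of 1/8 among Ebele, Temitope.
Ebele predeceased; the 1/8 allotted to Ebele's branch passes to Ebele's issue by representation.
The 1/8 is divided into 3 equal shares of 1/24 among Abiodun, Bankole, Chidinma.
Abiodun is living and takes 1/24.
Bankole is living and takes 1/24.
Chidinma is living and takes 1/24.
Temitope is living and takes 1/8.
Kehinde is living and takes 1/4.
Ronke predeceased; the 1/4 allotted to Ronke's branch passes to Ronke's issue by representation.
The 1/4 is divided into 3 equal shares of 1/12 among Gbenga, Ngozi, Uzoma.
Gbenga is living and takes 1/12.
Ngozi is living and takes 1/12.
Uzoma is living and takes 1/12.
Folake is living and takes 1/4.

Abiodun 1/24; Bankole 1/24; Chidinma 1/24; Folake 1/4; Gbenga 1/12; Kehinde 1/4; Ngozi 1/12; Temitope 1/8; Uzoma 1/12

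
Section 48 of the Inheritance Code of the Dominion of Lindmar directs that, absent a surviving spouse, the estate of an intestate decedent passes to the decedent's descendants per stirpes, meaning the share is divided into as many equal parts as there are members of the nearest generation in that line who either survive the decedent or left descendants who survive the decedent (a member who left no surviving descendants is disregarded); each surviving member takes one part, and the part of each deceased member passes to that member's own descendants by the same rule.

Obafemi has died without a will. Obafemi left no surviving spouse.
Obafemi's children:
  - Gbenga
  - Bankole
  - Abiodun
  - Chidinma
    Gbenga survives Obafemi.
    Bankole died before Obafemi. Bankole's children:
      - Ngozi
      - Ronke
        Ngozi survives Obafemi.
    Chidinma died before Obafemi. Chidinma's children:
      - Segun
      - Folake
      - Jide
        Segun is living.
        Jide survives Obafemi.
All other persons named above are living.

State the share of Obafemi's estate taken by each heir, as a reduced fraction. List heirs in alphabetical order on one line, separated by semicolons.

There is no surviving spouse, so the entire estate passes to Obafemi's descendants per stirpes.
The estate is divided into 4 equal shares of 1/4 among Gbenga, Bankole, Abiodun, Chidinma.
Gbenga is living and takes 1/4.
Bankole predeceased; the 1/4 allotted to Bankole's branch passes to Bankole's issue by representation.
The 1/4 is divided into 2 equal shares of 1/8 among Ngozi, Ronke.
Ngozi is living and takes 1/8.
Ronke is living and takes 1/8.
Abiodun is living and takes 1/4.
Chidinma predeceased; the 1/4 allotted to Chidinma's branch passes to Chidinma's issue by representation.
The 1/4 is divided into 3 equal shares of 1/12 among Segun, Folake, Jide.
Segun is living and takes 1/12.
Folake is living and takes 1/12.
Jide is living and takes 1/12.

Abiodun 1/4; Folake 1/12; Gbenga 1/4; Jide 1/12; Ngozi 1/8; Ronke 1/8; Segun 1/12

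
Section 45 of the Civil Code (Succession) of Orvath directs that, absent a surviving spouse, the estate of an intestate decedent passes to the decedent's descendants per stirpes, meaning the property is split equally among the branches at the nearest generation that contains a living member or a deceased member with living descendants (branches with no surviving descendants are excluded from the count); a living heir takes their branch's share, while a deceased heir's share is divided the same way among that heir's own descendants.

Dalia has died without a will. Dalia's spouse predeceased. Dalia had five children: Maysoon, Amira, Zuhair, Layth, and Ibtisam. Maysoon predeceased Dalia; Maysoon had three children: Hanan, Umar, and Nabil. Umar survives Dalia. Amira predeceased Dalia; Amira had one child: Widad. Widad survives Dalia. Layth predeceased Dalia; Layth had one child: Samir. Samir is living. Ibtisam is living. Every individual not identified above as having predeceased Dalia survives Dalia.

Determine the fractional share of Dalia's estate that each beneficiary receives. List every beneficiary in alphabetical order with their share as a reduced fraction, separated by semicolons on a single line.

There is no surviving spouse, so the entire estate passes to Dalia's descendants per stirpes.
The estate is divided into 5 equal shares of 1/5 among Maysoon, Amira, Zuhair, Layth, Ibtisam.
Maysoon predeceased; the 1/5 allotted to Maysoon's branch passes to Maysoon's issue by representation.
The 1/5 is divided into 3 equal shares of 1/15 among Hanan, Umar, Nabil.
Hanan is living and takes 1/15.
Umar is living and takes 1/15.
Nabil is living and takes 1/15.
Amira predeceased; the 1/5 allotted to Amira's branch passes to Amira's issue by representation.
Widad is the sole taker at this level and receives the full 1/5.
Zuhair is living and takes 1/5.
Layth predeceased; the 1/5 allotted to Layth's branch passes to Layth's issue by representation.
Samir is the sole taker at this level and receives the full 1/5.
Ibtisam is living and takes 1/5.

Hanan 1/15; Ibtisam 1/5; Nabil 1/15; Samir 1/5; Umar 1/15; Widad 1/5; Zuhair 1/5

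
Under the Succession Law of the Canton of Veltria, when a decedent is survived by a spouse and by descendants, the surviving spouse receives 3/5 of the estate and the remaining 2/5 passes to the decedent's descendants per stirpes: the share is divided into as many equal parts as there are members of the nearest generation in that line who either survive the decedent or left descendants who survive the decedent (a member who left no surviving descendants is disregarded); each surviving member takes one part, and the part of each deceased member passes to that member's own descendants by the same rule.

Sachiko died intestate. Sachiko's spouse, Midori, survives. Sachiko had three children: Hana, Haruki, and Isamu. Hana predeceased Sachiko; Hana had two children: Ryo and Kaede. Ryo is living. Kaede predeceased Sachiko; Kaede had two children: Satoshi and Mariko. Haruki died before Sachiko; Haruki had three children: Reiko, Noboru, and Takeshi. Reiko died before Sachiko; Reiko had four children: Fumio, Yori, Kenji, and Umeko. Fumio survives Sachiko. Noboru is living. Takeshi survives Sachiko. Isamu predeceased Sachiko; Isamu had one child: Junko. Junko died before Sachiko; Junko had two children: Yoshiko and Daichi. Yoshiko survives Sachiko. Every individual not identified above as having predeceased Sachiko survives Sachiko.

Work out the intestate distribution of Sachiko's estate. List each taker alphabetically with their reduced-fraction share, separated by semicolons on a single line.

Daichi 1/15; Fumio 1/90; Kenji 1/90; Mariko 1/30; Midori 3/5; Noboru 2/45; Ryo 1/15; Satoshi 1/30; Takeshi 2/45; Umeko 1/90; Yori 1/90; Yoshiko 1/15

Midori, as surviving spouse, takes 3/5.
The remaining 2/5 passes to Sachiko's descendants per stirpes.
The 2/5 is divided into 3 equal shares of 2/15 among Hana, Haruki, Isamu.
Hana predeceased; the 2/15 allotted to Hana's branch passes to Hana's issue by representation.
The 2/15 is divided into 2 equal shares of 1/15 among Ryo, Kaede.
Ryo is living and takes 1/15.
Kaede predeceased; the 1/15 allotted to Kaede's branch passes to Kaede's issue by representation.
The 1/15 is divided into 2 equal shares of 1/30 among Satoshi, Mariko.
Satoshi is living and takes 1/30.
Mariko is living and takes 1/30.
Haruki predeceased; the 2/15 allotted to Haruki's branch passes to Haruki's issue by representation.
The 2/15 is divided into 3 equal shares of 2/45 among Reiko, Noboru, Takeshi.
Reiko predeceased; the 2/45 allotted to Reiko's branch passes to Reiko's issue by representation.
The 2/45 is divided into 4 equal shares of 1/90 among Fumio, Yori, Kenji, Umeko.
Fumio is living and takes 1/90.
Yori is living and takes 1/90.
Kenji is living and takes 1/90.
Umeko is living and takes 1/90.
Noboru is living and takes 2/45.
Takeshi is living and takes 2/45.
Isamu predeceased; the 2/15 allotted to Isamu's branch passes to Isamu's issue by representation.
Junko's line is the sole branch at this level, so the full 2/15 passes to Junko's issue by representation.
The 2/15 is divided into 2 equal shares of 1/15 among Yoshiko, Daichi.
Yoshiko is living and takes 1/15.
Daichi is living and takes 1/15.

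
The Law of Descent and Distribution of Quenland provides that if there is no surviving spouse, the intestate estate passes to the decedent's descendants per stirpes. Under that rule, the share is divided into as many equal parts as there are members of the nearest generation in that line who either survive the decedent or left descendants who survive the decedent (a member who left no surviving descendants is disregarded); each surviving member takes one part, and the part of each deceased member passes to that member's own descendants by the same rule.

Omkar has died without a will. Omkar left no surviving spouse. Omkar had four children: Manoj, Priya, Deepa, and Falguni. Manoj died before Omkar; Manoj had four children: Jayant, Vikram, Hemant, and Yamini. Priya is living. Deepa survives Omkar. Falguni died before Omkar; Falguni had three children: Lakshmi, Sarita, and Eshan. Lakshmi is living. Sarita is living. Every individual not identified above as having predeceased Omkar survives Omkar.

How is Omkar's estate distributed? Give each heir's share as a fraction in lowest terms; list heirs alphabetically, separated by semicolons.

Deepa 1/4; Eshan 1/12; Hemant 1/16; Jayant 1/16; Lakshmi 1/12; Priya 1/4; Sarita 1/12; Vikram 1/16; Yamini 1/16

There is no surviving spouse, so the entire estate passes to Omkar's descendants per stirpes.
The estate is divided into 4 equal shares of 1/4 among Manoj, Priya, Deepa, Falguni.
Manoj predeceased; the 1/4 allotted to Manoj's branch passes to Manoj's issue by representation.
The 1/4 is divided into 4 equal shares of 1/16 among Jayant, Vikram, Hemant, Yamini.
Jayant is living and takes 1/16.
Vikram is living and takes 1/16.
Hemant is living and takes 1/16.
Yamini is living and takes 1/16.
Priya is living and takes 1/4.
Deepa is living and takes 1/4.
Falguni predeceased; the 1/4 allotted to Falguni's branch passes to Falguni's issue by representation.
The 1/4 is divided into 3 equal shares of 1/12 among Lakshmi, Sarita, Eshan.
Lakshmi is living and takes 1/12.
Sarita is living and takes 1/12.
Eshan is living and takes 1/12.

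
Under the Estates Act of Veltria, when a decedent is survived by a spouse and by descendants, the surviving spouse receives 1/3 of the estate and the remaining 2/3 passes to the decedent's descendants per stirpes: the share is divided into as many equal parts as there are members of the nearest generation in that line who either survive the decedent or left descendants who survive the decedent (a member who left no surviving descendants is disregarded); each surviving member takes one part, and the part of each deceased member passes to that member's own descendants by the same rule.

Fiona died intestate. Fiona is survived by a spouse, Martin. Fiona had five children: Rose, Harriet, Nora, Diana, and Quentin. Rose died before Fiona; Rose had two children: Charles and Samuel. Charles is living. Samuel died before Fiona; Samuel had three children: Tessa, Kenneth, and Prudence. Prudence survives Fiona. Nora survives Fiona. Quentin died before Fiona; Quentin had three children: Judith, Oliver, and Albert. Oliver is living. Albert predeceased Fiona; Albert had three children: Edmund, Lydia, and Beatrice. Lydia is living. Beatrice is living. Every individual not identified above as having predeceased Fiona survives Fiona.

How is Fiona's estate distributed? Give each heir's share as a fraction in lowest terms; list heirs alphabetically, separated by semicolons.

Martin, as surviving spouse, takes 1/3.
The remaining 2/3 passes to Fiona's descendants per stirpes.
The 2/3 is divided into 5 equal shares of 2/15 among Rose, Harriet, Nora, Diana, Quentin.
Rose predeceased; the 2/15 allotted to Rose's branch passes to Rose's issue by representation.
The 2/15 is divided into 2 equal shares of 1/15 among Charles, Samuel.
Charles is living and takes 1/15.
Samuel predeceased; the 1/15 allotted to Samuel's branch passes to Samuel's issue by representation.
The 1/15 is divided into 3 equal shares of 1/45 among Tessa, Kenneth, Prudence.
Tessa is living and takes 1/45.
Kenneth is living and takes 1/45.
Prudence is living and takes 1/45.
Harriet is living and takes 2/15.
Nora is living and takes 2/15.
Diana is living and takes 2/15.
Quentin predeceased; the 2/15 allotted to Quentin's branch passes to Quentin's issue by representation.
The 2/15 is divided into 3 equal shares of 2/45 among Judith, Oliver, Albert.
Judith is living and takes 2/45.
Oliver is living and takes 2/45.
Albert predeceased; the 2/45 allotted to Albert's branch passes to Albert's issue by representation.
The 2/45 is divided into 3 equal shares of 2/135 among Edmund, Lydia, Beatrice.
Edmund is living and takes 2/135.
Lydia is living and takes 2/135.
Beatrice is living and takes 2/135.

Beatrice 2/135; Charles 1/15; Diana 2/15; Edmund 2/135; Harriet 2/15; Judith 2/45; Kenneth 1/45; Lydia 2/135; Martin 1/3; Nora 2/15; Oliver 2/45; Prudence 1/45; Tessa 1/45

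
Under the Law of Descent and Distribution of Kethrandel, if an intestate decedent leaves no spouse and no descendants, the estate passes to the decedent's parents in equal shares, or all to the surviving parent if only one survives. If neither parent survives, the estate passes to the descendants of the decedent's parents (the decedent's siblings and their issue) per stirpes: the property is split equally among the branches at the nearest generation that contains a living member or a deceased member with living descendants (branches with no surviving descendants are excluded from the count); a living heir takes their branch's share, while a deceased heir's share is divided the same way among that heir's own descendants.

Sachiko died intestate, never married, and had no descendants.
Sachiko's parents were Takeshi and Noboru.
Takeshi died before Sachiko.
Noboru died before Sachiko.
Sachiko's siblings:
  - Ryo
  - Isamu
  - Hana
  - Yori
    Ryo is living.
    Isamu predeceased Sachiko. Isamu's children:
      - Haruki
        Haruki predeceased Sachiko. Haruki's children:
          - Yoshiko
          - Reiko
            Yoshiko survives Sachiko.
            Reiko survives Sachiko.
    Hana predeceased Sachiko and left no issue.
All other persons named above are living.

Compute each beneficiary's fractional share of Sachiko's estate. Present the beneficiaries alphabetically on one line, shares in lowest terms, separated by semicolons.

Neither parent survives and there are no descendants, so the estate passes to Sachiko's siblings and their issue per stirpes.
Hana left no surviving issue, so that branch lapses and is disregarded.
The estate is divided into 3 equal shares of 1/3 among Ryo, Isamu, Yori.
Ryo is living and takes 1/3.
Isamu predeceased; the 1/3 allotted to Isamu's branch passes to Isamu's issue by representation.
Haruki's line is the sole branch at this level, so the full 1/3 passes to Haruki's issue by representation.
The 1/3 is divided into 2 equal shares of 1/6 among Yoshiko, Reiko.
Yoshiko is living and takes 1/6.
Reiko is living and takes 1/6.
Yori is living and takes 1/3.

Reiko 1/6; Ryo 1/3; Yori 1/3; Yoshiko 1/6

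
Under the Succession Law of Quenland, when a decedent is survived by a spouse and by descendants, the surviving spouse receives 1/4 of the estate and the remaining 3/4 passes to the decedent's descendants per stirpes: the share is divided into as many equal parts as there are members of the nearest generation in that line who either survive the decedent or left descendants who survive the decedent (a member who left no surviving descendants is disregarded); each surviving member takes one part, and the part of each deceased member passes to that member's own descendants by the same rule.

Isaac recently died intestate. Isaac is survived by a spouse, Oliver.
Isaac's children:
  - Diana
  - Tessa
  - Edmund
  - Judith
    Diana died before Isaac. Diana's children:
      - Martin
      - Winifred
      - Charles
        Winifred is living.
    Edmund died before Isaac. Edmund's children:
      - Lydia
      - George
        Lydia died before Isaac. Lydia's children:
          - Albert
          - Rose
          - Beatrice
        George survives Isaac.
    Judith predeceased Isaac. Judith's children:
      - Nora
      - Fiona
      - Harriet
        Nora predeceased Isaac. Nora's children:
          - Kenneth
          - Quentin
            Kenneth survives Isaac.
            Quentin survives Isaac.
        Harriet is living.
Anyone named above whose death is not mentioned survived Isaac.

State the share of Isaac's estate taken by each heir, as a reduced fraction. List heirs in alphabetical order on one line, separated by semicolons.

Albert 1/32; Beatrice 1/32; Charles 1/16; Fiona 1/16; George 3/32; Harriet 1/16; Kenneth 1/32; Martin 1/16; Oliver 1/4; Quentin 1/32; Rose 1/32; Tessa 3/16; Winifred 1/16

Oliver, as surviving spouse, takes 1/4.
The remaining 3/4 passes to Isaac's descendants per stirpes.
The 3/4 is divided into 4 equal shares of 3/16 among Diana, Tessa, Edmund, Judith.
Diana predeceased; the 3/16 allotted to Diana's branch passes to Diana's issue by representation.
The 3/16 is divided into 3 equal shares of 1/16 among Martin, Winifred, Charles.
Martin is living and takes 1/16.
Winifred is living and takes 1/16.
Charles is living and takes 1/16.
Tessa is living and takes 3/16.
Edmund predeceased; the 3/16 allotted to Edmund's branch passes to Edmund's issue by representation.
The 3/16 is divided into 2 equal shares of 3/32 among Lydia, George.
Lydia predeceased; the 3/32 allotted to Lydia's branch passes to Lydia's issue by representation.
The 3/32 is divided into 3 equal shares of 1/32 among Albert, Rose, Beatrice.
Albert is living and takes 1/32.
Rose is living and takes 1/32.
Beatrice is living and takes 1/32.
George is living and takes 3/32.
Judith predeceased; the 3/16 allotted to Judith's branch passes to Judith's issue by representation.
The 3/16 is divided into 3 equal shares of 1/16 among Nora, Fiona, Harriet.
Nora predeceased; the 1/16 allotted to Nora's branch passes to Nora's issue by representation.
The 1/16 is divided into 2 equal shares of 1/32 among Kenneth, Quentin.
Kenneth is living and takes 1/32.
Quentin is living and takes 1/32.
Fiona is living and takes 1/16.
Harriet is living and takes 1/16.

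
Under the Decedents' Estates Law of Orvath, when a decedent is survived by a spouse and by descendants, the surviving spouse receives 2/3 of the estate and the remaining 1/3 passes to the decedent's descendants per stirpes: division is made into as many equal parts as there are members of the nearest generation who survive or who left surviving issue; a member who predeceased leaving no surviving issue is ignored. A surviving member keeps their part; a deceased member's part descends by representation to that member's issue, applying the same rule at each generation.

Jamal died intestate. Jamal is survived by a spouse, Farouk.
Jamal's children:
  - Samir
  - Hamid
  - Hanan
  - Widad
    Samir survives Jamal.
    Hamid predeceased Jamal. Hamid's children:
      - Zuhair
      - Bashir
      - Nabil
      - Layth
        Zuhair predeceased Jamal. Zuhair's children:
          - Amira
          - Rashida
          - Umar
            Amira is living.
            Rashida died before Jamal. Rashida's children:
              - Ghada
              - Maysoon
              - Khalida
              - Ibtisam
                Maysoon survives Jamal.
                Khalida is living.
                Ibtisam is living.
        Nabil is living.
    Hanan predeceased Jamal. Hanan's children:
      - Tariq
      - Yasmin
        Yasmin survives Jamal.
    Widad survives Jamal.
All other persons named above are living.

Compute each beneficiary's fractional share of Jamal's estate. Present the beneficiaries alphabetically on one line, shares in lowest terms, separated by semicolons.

Farouk, as surviving spouse, takes 2/3.
The remaining 1/3 passes to Jamal's descendants per stirpes.
The 1/3 is divided into 4 equal shares of 1/12 among Samir, Hamid, Hanan, Widad.
Samir is living and takes 1/12.
Hamid predeceased; the 1/12 allotted to Hamid's branch passes to Hamid's issue by representation.
The 1/12 is divided into 4 equal shares of 1/48 among Zuhair, Bashir, Nabil, Layth.
Zuhair predeceased; the 1/48 allotted to Zuhair's branch passes to Zuhair's issue by representation.
The 1/48 is divided into 3 equal shares of 1/144 among Amira, Rashida, Umar.
Amira is living and takes 1/144.
Rashida predeceased; the 1/144 allotted to Rashida's branch passes to Rashida's issue by representation.
The 1/144 is divided into 4 equal shares of 1/576 among Ghada, Maysoon, Khalida, Ibtisam.
Ghada is living and takes 1/576.
Maysoon is living and takes 1/576.
Khalida is living and takes 1/576.
Ibtisam is living and takes 1/576.
Umar is living and takes 1/144.
Bashir is living and takes 1/48.
Nabil is living and takes 1/48.
Layth is living and takes 1/48.
Hanan predeceased; the 1/12 allotted to Hanan's branch passes to Hanan's issue by representation.
The 1/12 is divided into 2 equal shares of 1/24 among Tariq, Yasmin.
Tariq is living and takes 1/24.
Yasmin is living and takes 1/24.
Widad is living and takes 1/12.

Amira 1/144; Bashir 1/48; Farouk 2/3; Ghada 1/576; Ibtisam 1/576; Khalida 1/576; Layth 1/48; Maysoon 1/576; Nabil 1/48; Samir 1/12; Tariq 1/24; Umar 1/144; Widad 1/12; Yasmin 1/24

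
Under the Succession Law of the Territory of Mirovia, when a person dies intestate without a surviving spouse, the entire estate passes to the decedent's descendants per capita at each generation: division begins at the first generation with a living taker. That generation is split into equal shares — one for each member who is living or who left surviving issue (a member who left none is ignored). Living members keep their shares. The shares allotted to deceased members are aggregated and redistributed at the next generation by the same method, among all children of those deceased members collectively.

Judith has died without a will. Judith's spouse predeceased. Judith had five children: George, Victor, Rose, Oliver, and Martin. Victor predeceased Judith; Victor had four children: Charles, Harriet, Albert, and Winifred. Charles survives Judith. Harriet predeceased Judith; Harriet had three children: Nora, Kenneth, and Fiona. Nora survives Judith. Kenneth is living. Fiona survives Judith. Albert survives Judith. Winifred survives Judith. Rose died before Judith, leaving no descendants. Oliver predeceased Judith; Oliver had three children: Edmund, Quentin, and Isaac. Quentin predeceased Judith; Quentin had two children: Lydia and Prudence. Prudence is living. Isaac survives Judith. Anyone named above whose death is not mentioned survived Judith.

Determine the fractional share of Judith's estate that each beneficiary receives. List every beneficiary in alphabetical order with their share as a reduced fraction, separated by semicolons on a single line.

There is no surviving spouse, so the entire estate passes to Judith's descendants per capita at each generation.
At generation 1 (George, Victor, Oliver, Martin) there are 4 shares of (1)/4 = 1/4 each.
Living: George and Martin — each takes 1/4.
Deceased: Victor and Oliver. Their combined 1/2 is pooled and carried to generation 2.
At generation 2 (Charles, Harriet, Albert, Winifred, Edmund, Quentin, Isaac) there are 7 shares of (1/2)/7 = 1/14 each.
Living: Charles, Albert, Winifred, Edmund, and Isaac — each takes 1/14.
Deceased: Harriet and Quentin. Their combined 1/7 is pooled and carried to generation 3.
At generation 3 (Nora, Kenneth, Fiona, Lydia, Prudence) there are 5 shares of (1/7)/5 = 1/35 each.
Living: Nora, Kenneth, Fiona, Lydia, and Prudence — each takes 1/35.

Albert 1/14; Charles 1/14; Edmund 1/14; Fiona 1/35; George 1/4; Isaac 1/14; Kenneth 1/35; Lydia 1/35; Martin 1/4; Nora 1/35; Prudence 1/35; Winifred 1/14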